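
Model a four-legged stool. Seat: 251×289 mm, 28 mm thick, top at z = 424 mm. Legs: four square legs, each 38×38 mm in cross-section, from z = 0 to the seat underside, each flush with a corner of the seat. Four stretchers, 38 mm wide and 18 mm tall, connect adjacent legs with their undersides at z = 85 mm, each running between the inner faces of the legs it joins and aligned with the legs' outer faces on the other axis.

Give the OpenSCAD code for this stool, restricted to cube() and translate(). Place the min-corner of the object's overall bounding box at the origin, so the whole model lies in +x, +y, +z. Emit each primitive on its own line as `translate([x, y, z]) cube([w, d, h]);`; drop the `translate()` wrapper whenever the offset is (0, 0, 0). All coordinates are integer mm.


translate([0, 0, 396]) cube([251, 289, 28]);
cube([38, 38, 396]);
translate([213, 0, 0]) cube([38, 38, 396]);
translate([0, 251, 0]) cube([38, 38, 396]);
translate([213, 251, 0]) cube([38, 38, 396]);
translate([38, 0, 85]) cube([175, 38, 18]);
translate([38, 251, 85]) cube([175, 38, 18]);
translate([0, 38, 85]) cube([38, 213, 18]);
translate([213, 38, 85]) cube([38, 213, 18]);


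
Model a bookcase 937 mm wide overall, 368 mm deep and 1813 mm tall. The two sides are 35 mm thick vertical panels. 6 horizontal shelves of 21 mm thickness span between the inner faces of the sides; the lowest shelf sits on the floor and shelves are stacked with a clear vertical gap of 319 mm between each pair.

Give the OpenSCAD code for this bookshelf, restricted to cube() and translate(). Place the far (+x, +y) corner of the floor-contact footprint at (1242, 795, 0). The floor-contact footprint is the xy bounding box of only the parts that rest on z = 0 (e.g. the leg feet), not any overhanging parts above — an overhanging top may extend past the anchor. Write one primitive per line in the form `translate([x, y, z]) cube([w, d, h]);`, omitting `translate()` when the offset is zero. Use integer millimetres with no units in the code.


translate([305, 427, 0]) cube([35, 368, 1813]);
translate([1207, 427, 0]) cube([35, 368, 1813]);
translate([340, 427, 0]) cube([867, 368, 21]);
translate([340, 427, 340]) cube([867, 368, 21]);
translate([340, 427, 680]) cube([867, 368, 21]);
translate([340, 427, 1020]) cube([867, 368, 21]);
translate([340, 427, 1360]) cube([867, 368, 21]);
translate([340, 427, 1700]) cube([867, 368, 21]);


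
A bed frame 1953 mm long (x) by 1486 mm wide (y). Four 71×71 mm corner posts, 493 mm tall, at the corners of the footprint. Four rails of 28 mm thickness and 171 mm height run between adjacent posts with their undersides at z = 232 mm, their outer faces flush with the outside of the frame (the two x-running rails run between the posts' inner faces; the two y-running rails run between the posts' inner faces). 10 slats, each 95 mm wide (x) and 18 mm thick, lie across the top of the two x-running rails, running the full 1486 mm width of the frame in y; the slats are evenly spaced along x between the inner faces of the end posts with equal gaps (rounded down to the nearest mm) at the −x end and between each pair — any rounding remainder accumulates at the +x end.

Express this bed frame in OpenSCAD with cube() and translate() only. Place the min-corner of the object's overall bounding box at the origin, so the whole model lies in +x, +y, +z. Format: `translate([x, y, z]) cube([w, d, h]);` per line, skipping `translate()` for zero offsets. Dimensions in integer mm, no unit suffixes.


cube([71, 71, 493]);
translate([0, 1415, 0]) cube([71, 71, 493]);
translate([1882, 0, 0]) cube([71, 71, 493]);
translate([1882, 1415, 0]) cube([71, 71, 493]);
translate([71, 0, 232]) cube([1811, 28, 171]);
translate([71, 1458, 232]) cube([1811, 28, 171]);
translate([0, 71, 232]) cube([28, 1344, 171]);
translate([1925, 71, 232]) cube([28, 1344, 171]);
translate([149, 0, 403]) cube([95, 1486, 18]);
translate([322, 0, 403]) cube([95, 1486, 18]);
translate([495, 0, 403]) cube([95, 1486, 18]);
translate([668, 0, 403]) cube([95, 1486, 18]);
translate([841, 0, 403]) cube([95, 1486, 18]);
translate([1014, 0, 403]) cube([95, 1486, 18]);
translate([1187, 0, 403]) cube([95, 1486, 18]);
translate([1360, 0, 403]) cube([95, 1486, 18]);
translate([1533, 0, 403]) cube([95, 1486, 18]);
translate([1706, 0, 403]) cube([95, 1486, 18]);


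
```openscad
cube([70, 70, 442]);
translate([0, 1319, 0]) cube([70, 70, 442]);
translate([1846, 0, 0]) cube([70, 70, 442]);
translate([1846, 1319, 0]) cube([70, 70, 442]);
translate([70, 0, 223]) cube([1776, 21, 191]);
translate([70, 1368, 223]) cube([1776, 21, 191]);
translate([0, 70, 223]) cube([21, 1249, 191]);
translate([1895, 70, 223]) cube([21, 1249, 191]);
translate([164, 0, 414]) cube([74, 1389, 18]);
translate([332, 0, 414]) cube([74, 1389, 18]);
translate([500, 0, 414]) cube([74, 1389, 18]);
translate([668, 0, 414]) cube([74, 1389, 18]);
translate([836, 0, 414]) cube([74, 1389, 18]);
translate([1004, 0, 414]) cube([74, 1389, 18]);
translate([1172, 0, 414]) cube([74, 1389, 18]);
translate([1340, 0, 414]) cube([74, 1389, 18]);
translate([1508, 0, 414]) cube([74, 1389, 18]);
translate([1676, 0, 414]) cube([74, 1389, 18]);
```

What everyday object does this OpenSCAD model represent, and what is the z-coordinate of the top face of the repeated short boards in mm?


A bed frame. The slat-top height is 432 mm.

Four posts, four rails, and a row of slats — a bed frame. Slats sit on the rails at z = 223 + 191 = 414; with slat thickness 18, the top is 432 mm.


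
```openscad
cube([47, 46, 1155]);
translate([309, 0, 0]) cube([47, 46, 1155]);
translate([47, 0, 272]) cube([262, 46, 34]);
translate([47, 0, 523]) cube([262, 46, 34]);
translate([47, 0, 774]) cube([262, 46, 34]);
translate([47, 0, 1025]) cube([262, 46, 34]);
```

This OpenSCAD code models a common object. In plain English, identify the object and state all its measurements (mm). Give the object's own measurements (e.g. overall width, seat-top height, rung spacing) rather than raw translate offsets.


A straight ladder. Two 47×46 mm vertical rails, 1155 mm tall, stand 356 mm apart (outside-to-outside) with their front faces coplanar on the −y side. 4 rungs, each 46 mm deep and 34 mm tall, span between the inner faces of the rails, front faces flush with the rails. The lowest rung's underside is at z = 272 mm and rungs are spaced 251 mm apart (underside to underside).


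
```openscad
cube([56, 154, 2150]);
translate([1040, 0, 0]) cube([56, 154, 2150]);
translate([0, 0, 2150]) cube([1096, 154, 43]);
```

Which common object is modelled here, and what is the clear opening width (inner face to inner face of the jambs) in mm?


A door frame. The clear opening width is 984 mm.

Two 2150 mm tall posts with a header on top — a door frame. The left jamb is 56 mm wide at x = 0; the right jamb starts at x = 1040. The clear opening is 1040 − 56 = 984 mm.


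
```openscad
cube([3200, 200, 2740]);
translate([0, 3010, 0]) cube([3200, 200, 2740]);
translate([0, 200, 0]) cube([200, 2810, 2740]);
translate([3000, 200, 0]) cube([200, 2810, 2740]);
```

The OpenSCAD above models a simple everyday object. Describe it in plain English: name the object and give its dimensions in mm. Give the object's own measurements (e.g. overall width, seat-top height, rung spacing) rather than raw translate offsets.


The wall frame of a small rectangular building: four walls, each 2740 mm tall and 200 mm thick, enclosing a footprint 3200 mm (x) by 3210 mm (y) outside-to-outside, with no floor or roof. The front and back walls (the −y and +y sides) span the full width; the two side walls fit between them.


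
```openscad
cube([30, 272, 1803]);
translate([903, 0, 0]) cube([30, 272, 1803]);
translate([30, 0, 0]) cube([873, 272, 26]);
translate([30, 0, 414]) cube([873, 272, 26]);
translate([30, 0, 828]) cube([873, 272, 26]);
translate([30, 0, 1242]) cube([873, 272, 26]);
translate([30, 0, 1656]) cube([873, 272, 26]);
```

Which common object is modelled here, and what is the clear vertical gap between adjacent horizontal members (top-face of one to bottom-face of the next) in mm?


A bookshelf. The clear shelf gap is 388 mm.

Two tall side panels with 5 horizontal boards between them — a bookshelf. The first two shelf undersides are at z = 0 and z = 414; with shelf thickness 26, the clear gap is 414 − 0 − 26 = 388 mm.


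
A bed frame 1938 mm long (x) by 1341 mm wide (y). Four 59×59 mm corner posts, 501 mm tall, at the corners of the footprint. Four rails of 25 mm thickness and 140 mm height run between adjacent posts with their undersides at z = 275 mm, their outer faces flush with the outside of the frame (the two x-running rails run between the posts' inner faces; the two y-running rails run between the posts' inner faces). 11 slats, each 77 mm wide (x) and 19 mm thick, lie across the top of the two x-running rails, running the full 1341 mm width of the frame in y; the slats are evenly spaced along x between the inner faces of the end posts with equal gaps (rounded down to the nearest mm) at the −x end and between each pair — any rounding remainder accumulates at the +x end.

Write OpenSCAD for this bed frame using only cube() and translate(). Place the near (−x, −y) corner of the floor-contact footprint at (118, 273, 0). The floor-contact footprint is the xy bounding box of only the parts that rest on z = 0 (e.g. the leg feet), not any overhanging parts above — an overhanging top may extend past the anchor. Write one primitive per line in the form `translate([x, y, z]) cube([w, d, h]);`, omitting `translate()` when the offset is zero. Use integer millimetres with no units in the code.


// slat z = rail_z + rail_h = 275 + 140 = 415
// slat gap = ⌊(1820 − 11·77) / 12⌋ = 81
translate([118, 273, 0]) cube([59, 59, 501]);
translate([118, 1555, 0]) cube([59, 59, 501]);
translate([1997, 273, 0]) cube([59, 59, 501]);
translate([1997, 1555, 0]) cube([59, 59, 501]);
translate([177, 273, 275]) cube([1820, 25, 140]);
translate([177, 1589, 275]) cube([1820, 25, 140]);
translate([118, 332, 275]) cube([25, 1223, 140]);
translate([2031, 332, 275]) cube([25, 1223, 140]);
translate([258, 273, 415]) cube([77, 1341, 19]);
translate([416, 273, 415]) cube([77, 1341, 19]);
translate([574, 273, 415]) cube([77, 1341, 19]);
translate([732, 273, 415]) cube([77, 1341, 19]);
translate([890, 273, 415]) cube([77, 1341, 19]);
translate([1048, 273, 415]) cube([77, 1341, 19]);
translate([1206, 273, 415]) cube([77, 1341, 19]);
translate([1364, 273, 415]) cube([77, 1341, 19]);
translate([1522, 273, 415]) cube([77, 1341, 19]);
translate([1680, 273, 415]) cube([77, 1341, 19]);
translate([1838, 273, 415]) cube([77, 1341, 19]);


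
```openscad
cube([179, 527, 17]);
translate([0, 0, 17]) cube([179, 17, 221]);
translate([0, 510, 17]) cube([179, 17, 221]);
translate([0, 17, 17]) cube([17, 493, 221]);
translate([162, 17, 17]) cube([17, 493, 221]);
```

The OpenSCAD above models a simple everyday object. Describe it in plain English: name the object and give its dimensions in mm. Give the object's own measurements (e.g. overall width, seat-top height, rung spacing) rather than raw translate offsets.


An open-topped rectangular box: outside dimensions 179×527×238 mm, with a uniform wall and base thickness of 17 mm. The base is a full 179×527 slab on the floor; four walls sit on top of the base. The front and back walls (the −y and +y sides) span the full width; the two side walls fit between them.


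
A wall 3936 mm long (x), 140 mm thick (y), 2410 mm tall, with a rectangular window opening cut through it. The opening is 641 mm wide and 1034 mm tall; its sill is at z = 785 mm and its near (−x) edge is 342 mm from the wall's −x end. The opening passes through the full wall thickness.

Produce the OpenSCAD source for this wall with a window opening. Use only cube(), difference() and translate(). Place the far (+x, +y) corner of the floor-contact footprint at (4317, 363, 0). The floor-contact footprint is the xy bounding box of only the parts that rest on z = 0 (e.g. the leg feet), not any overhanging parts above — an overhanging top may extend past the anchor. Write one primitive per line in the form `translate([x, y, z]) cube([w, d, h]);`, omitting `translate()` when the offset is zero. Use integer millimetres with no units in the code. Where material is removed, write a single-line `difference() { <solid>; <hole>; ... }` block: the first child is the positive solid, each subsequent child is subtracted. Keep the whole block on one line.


difference() { translate([381, 223, 0]) cube([3936, 140, 2410]); translate([723, 223, 785]) cube([641, 140, 1034]); }


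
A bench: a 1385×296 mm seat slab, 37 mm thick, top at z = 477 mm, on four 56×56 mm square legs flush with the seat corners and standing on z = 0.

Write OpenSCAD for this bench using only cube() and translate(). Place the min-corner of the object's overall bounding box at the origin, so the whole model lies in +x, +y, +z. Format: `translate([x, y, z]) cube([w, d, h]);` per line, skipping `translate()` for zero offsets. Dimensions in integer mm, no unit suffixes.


translate([0, 0, 440]) cube([1385, 296, 37]);
cube([56, 56, 440]);
translate([0, 240, 0]) cube([56, 56, 440]);
translate([1329, 0, 0]) cube([56, 56, 440]);
translate([1329, 240, 0]) cube([56, 56, 440]);


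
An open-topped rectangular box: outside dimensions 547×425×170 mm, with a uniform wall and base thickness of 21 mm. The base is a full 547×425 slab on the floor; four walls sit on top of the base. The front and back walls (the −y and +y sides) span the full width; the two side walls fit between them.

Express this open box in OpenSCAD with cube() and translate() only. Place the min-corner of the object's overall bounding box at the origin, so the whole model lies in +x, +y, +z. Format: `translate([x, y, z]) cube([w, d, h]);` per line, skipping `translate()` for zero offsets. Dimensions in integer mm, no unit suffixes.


cube([547, 425, 21]);
translate([0, 0, 21]) cube([547, 21, 149]);
translate([0, 404, 21]) cube([547, 21, 149]);
translate([0, 21, 21]) cube([21, 383, 149]);
translate([526, 21, 21]) cube([21, 383, 149]);


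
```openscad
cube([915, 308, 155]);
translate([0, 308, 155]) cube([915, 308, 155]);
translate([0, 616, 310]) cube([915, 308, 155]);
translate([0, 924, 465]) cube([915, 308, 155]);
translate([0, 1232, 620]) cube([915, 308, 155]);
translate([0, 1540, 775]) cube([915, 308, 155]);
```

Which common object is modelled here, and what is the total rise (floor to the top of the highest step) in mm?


A staircase. The total rise is 930 mm.

6 identical blocks, each offset up and back from the previous — a staircase. Each step is 155 mm tall and there are 6 of them, so the total rise is 6 × 155 = 930 mm.


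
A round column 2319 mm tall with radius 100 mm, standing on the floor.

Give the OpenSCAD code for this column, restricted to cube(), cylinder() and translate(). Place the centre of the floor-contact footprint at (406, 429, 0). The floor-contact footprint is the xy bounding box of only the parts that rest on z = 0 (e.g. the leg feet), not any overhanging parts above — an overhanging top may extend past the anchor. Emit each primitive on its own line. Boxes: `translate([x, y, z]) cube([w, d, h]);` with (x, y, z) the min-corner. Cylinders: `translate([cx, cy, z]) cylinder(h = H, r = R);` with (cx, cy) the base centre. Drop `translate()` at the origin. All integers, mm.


translate([406, 429, 0]) cylinder(h = 2319, r = 100);


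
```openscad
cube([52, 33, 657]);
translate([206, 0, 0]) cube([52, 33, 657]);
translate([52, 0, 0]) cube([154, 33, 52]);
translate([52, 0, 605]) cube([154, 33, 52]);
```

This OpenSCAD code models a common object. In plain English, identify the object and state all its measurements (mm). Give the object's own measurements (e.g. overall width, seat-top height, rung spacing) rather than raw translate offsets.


A rectangular picture frame lying in the x–z plane (depth along y). The opening is 154 mm wide (x) by 553 mm tall (z), surrounded by a border 52 mm wide on all four sides. The frame is 33 mm deep and is made of two full-height vertical stiles with two horizontal rails fitted between them.


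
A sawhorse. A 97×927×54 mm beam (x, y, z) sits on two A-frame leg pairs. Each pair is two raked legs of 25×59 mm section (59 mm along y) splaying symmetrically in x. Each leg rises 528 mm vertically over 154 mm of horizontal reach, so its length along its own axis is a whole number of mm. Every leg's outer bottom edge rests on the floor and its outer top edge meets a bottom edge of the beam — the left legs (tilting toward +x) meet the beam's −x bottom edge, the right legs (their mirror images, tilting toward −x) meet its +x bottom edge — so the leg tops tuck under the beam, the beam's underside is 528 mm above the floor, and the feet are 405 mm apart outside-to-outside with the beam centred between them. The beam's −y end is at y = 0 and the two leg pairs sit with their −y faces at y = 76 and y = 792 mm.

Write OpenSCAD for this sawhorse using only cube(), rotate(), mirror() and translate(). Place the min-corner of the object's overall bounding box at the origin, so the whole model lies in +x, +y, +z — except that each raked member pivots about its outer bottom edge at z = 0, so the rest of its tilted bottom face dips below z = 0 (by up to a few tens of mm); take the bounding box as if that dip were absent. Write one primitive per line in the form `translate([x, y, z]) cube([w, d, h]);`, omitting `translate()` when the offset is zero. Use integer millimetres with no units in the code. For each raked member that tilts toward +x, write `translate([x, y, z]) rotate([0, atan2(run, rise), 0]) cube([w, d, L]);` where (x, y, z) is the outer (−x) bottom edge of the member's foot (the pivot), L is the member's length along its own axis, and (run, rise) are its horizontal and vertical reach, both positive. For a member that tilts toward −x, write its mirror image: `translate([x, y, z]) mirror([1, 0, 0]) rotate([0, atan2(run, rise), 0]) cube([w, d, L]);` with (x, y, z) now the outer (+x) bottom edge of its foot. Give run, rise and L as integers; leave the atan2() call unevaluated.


// leg length = √(154² + 528²) = 550
// right-leg outer foot x = 2·154 + 97 = 405
// beam min-corner = (154, 0, 528)
translate([154, 0, 528]) cube([97, 927, 54]);
translate([0, 76, 0]) rotate([0, atan2(154, 528), 0]) cube([25, 59, 550]);
translate([405, 76, 0]) mirror([1, 0, 0]) rotate([0, atan2(154, 528), 0]) cube([25, 59, 550]);
translate([0, 792, 0]) rotate([0, atan2(154, 528), 0]) cube([25, 59, 550]);
translate([405, 792, 0]) mirror([1, 0, 0]) rotate([0, atan2(154, 528), 0]) cube([25, 59, 550]);


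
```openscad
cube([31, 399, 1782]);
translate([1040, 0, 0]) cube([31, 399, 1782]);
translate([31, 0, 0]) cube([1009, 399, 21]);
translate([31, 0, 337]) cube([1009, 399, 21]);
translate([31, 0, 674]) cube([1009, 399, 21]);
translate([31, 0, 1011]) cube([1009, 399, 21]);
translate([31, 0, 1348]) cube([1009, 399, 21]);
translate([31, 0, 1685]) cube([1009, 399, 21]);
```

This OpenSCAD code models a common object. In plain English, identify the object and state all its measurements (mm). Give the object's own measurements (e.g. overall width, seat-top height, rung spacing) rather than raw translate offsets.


An open bookshelf. Two side panels, each 31 mm thick, 399 mm deep and 1782 mm tall, stand 1071 mm apart (outside-to-outside). Between them sit 6 shelves, each 21 mm thick and 399 mm deep, spanning the full gap between the sides. The bottom shelf rests on the floor (its underside at z = 0) and the clear gap between one shelf's top and the next shelf's underside is 316 mm.


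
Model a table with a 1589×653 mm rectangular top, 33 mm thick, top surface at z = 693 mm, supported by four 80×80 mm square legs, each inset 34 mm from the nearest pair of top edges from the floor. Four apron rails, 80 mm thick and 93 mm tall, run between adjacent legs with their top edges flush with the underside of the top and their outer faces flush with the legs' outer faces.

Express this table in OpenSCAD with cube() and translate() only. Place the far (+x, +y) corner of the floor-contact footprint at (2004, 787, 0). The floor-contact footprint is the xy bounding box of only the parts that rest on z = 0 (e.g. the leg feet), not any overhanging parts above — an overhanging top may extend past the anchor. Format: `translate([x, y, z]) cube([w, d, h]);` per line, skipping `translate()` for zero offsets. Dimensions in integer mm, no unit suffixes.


translate([449, 168, 660]) cube([1589, 653, 33]);
translate([483, 202, 0]) cube([80, 80, 660]);
translate([1924, 202, 0]) cube([80, 80, 660]);
translate([483, 707, 0]) cube([80, 80, 660]);
translate([1924, 707, 0]) cube([80, 80, 660]);
translate([563, 202, 567]) cube([1361, 80, 93]);
translate([563, 707, 567]) cube([1361, 80, 93]);
translate([483, 282, 567]) cube([80, 425, 93]);
translate([1924, 282, 567]) cube([80, 425, 93]);


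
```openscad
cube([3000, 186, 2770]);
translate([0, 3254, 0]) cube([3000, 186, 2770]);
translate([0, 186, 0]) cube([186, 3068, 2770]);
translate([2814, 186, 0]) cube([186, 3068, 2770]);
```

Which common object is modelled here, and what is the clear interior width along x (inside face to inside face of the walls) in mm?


A house (or room) frame. The interior width is 2628 mm.

Four 2770 mm walls enclosing a rectangle with no floor or roof — a room or house frame. Outside width is 3000 mm and wall thickness is 186 mm, so the interior width is 3000 − 2 × 186 = 2628 mm.


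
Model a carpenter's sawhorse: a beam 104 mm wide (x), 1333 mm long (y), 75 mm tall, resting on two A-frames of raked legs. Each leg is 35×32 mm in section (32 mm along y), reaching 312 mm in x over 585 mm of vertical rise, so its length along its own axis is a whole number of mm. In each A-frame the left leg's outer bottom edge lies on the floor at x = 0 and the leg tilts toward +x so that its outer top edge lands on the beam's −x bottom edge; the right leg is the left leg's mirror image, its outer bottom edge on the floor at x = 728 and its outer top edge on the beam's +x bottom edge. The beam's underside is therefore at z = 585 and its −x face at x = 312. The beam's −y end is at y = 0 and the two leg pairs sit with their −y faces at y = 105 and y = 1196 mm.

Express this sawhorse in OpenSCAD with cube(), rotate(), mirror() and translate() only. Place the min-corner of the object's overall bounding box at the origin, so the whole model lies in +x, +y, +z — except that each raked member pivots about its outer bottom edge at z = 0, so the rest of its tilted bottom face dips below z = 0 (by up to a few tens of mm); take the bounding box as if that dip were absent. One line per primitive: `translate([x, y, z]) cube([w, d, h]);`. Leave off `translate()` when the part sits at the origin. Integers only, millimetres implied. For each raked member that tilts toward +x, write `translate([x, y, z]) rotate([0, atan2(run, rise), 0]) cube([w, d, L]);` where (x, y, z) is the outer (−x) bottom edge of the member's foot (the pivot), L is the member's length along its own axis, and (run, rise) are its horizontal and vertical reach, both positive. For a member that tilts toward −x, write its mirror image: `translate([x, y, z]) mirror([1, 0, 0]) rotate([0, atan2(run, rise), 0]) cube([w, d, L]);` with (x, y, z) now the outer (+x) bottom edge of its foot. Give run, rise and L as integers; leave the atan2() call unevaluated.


translate([312, 0, 585]) cube([104, 1333, 75]);
translate([0, 105, 0]) rotate([0, atan2(312, 585), 0]) cube([35, 32, 663]);
translate([728, 105, 0]) mirror([1, 0, 0]) rotate([0, atan2(312, 585), 0]) cube([35, 32, 663]);
translate([0, 1196, 0]) rotate([0, atan2(312, 585), 0]) cube([35, 32, 663]);
translate([728, 1196, 0]) mirror([1, 0, 0]) rotate([0, atan2(312, 585), 0]) cube([35, 32, 663]);


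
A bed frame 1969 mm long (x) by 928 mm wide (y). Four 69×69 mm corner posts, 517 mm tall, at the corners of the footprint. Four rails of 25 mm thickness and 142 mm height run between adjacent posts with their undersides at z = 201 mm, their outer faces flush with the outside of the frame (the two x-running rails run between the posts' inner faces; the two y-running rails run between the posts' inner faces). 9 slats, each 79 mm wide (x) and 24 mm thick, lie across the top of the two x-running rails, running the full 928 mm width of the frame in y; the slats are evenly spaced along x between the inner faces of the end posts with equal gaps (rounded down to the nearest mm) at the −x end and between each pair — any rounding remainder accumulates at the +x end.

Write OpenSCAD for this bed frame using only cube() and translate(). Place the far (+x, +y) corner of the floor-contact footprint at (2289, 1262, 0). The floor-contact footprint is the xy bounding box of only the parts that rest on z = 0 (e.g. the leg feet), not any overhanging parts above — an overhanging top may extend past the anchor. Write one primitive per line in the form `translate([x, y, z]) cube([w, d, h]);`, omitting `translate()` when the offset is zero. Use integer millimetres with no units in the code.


translate([320, 334, 0]) cube([69, 69, 517]);
translate([320, 1193, 0]) cube([69, 69, 517]);
translate([2220, 334, 0]) cube([69, 69, 517]);
translate([2220, 1193, 0]) cube([69, 69, 517]);
translate([389, 334, 201]) cube([1831, 25, 142]);
translate([389, 1237, 201]) cube([1831, 25, 142]);
translate([320, 403, 201]) cube([25, 790, 142]);
translate([2264, 403, 201]) cube([25, 790, 142]);
translate([501, 334, 343]) cube([79, 928, 24]);
translate([692, 334, 343]) cube([79, 928, 24]);
translate([883, 334, 343]) cube([79, 928, 24]);
translate([1074, 334, 343]) cube([79, 928, 24]);
translate([1265, 334, 343]) cube([79, 928, 24]);
translate([1456, 334, 343]) cube([79, 928, 24]);
translate([1647, 334, 343]) cube([79, 928, 24]);
translate([1838, 334, 343]) cube([79, 928, 24]);
translate([2029, 334, 343]) cube([79, 928, 24]);


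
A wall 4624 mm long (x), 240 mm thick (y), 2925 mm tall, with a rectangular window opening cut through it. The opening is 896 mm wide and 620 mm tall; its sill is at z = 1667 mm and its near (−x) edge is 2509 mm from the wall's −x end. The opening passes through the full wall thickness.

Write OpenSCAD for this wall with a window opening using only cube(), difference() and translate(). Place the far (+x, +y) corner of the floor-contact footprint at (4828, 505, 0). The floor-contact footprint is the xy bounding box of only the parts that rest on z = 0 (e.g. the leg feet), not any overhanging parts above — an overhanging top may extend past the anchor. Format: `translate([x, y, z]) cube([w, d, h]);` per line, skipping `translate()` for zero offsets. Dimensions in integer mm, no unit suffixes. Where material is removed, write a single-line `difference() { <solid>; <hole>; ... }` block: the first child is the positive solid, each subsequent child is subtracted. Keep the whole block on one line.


difference() { translate([204, 265, 0]) cube([4624, 240, 2925]); translate([2713, 265, 1667]) cube([896, 240, 620]); }


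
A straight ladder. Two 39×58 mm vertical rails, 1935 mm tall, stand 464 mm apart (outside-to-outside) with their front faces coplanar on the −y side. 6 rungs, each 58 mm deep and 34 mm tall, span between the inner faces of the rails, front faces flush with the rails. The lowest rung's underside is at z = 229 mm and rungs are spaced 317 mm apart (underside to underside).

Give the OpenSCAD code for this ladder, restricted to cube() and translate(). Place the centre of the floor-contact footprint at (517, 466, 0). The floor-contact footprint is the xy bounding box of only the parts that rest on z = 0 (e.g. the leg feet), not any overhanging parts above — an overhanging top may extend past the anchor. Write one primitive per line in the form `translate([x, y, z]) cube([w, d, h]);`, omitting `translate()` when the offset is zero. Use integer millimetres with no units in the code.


// rung span = 464 - 2*39 = 386
// rung[k] z = 229 + k*317
translate([285, 437, 0]) cube([39, 58, 1935]);
translate([710, 437, 0]) cube([39, 58, 1935]);
translate([324, 437, 229]) cube([386, 58, 34]);
translate([324, 437, 546]) cube([386, 58, 34]);
translate([324, 437, 863]) cube([386, 58, 34]);
translate([324, 437, 1180]) cube([386, 58, 34]);
translate([324, 437, 1497]) cube([386, 58, 34]);
translate([324, 437, 1814]) cube([386, 58, 34]);


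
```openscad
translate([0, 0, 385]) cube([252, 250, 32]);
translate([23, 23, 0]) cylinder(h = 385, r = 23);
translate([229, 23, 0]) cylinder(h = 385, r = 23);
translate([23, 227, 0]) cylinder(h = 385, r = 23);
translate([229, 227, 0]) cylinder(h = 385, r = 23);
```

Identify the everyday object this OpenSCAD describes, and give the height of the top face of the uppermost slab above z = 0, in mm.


A stool. The seat height is 417 mm.

A 252×250×32 slab at z = 385 on four corner cylinders — a stool. The seat top is 385 + 32 = 417 mm.


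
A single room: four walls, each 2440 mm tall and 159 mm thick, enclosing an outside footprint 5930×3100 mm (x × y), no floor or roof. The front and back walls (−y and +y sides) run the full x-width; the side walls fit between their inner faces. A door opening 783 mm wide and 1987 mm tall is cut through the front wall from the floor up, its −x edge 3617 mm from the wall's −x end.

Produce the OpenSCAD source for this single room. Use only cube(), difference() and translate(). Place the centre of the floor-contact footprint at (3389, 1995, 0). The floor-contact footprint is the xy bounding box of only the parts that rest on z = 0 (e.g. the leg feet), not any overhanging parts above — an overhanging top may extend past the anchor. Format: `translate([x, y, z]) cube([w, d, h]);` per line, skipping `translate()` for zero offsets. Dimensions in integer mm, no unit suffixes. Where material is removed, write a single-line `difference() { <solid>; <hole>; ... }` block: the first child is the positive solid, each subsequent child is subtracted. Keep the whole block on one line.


difference() { translate([424, 445, 0]) cube([5930, 159, 2440]); translate([4041, 445, 0]) cube([783, 159, 1987]); }
translate([424, 3386, 0]) cube([5930, 159, 2440]);
translate([424, 604, 0]) cube([159, 2782, 2440]);
translate([6195, 604, 0]) cube([159, 2782, 2440]);


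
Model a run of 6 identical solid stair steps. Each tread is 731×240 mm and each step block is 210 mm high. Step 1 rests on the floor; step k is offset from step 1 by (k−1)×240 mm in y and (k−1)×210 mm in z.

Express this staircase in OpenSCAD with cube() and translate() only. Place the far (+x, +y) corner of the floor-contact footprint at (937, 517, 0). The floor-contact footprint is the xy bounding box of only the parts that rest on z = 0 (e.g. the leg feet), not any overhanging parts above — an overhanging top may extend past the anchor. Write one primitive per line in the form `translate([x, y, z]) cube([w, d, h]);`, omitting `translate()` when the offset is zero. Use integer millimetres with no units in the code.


translate([206, 277, 0]) cube([731, 240, 210]);
translate([206, 517, 210]) cube([731, 240, 210]);
translate([206, 757, 420]) cube([731, 240, 210]);
translate([206, 997, 630]) cube([731, 240, 210]);
translate([206, 1237, 840]) cube([731, 240, 210]);
translate([206, 1477, 1050]) cube([731, 240, 210]);


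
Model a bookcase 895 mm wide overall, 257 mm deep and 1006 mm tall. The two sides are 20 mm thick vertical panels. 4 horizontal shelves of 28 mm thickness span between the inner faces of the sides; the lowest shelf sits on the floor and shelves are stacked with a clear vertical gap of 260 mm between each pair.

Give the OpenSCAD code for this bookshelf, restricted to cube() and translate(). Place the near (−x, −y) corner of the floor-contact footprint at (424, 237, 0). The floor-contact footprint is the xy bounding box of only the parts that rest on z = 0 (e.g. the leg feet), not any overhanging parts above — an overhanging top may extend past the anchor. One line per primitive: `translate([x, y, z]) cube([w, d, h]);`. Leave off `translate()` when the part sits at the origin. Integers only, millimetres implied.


translate([424, 237, 0]) cube([20, 257, 1006]);
translate([1299, 237, 0]) cube([20, 257, 1006]);
translate([444, 237, 0]) cube([855, 257, 28]);
translate([444, 237, 288]) cube([855, 257, 28]);
translate([444, 237, 576]) cube([855, 257, 28]);
translate([444, 237, 864]) cube([855, 257, 28]);


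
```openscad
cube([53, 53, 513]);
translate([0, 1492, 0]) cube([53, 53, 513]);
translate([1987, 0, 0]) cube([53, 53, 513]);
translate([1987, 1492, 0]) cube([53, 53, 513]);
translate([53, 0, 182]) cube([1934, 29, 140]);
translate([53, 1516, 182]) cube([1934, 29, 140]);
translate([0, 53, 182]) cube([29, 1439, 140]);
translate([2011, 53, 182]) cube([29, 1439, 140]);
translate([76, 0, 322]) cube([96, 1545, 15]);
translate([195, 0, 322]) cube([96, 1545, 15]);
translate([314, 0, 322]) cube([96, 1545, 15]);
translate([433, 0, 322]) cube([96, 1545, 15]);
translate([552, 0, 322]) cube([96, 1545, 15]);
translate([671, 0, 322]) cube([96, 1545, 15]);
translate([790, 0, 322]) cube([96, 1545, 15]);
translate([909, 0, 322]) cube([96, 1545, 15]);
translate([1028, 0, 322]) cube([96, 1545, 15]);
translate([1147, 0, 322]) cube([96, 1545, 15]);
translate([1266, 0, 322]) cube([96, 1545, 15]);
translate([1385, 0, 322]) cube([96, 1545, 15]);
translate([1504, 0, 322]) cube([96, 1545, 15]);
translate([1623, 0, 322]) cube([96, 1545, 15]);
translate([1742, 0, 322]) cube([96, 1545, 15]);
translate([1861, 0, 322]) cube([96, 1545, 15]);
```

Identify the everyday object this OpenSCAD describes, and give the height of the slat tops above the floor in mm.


A bed frame. The slat-top height is 337 mm.

Four posts, four rails, and a row of slats — a bed frame. Slats sit on the rails at z = 182 + 140 = 322; with slat thickness 15, the top is 337 mm.


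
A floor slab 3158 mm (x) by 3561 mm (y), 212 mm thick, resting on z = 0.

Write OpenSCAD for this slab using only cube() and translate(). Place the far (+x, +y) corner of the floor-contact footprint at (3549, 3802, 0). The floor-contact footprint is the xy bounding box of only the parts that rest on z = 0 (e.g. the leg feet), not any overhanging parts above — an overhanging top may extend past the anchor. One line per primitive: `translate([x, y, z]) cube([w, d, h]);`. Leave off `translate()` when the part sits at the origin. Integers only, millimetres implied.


translate([391, 241, 0]) cube([3158, 3561, 212]);


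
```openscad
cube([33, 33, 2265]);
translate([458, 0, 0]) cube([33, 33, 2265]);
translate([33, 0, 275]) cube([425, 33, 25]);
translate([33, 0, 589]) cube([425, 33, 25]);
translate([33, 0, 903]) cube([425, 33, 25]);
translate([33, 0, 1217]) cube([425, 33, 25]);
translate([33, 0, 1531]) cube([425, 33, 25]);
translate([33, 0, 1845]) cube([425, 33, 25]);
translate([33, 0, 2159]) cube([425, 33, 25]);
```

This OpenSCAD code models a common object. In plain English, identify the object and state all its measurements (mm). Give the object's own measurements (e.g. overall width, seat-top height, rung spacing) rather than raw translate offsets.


A straight ladder. Two 33×33 mm vertical rails, 2265 mm tall, stand 491 mm apart (outside-to-outside) with their front faces coplanar on the −y side. 7 rungs, each 33 mm deep and 25 mm tall, span between the inner faces of the rails, front faces flush with the rails. The lowest rung's underside is at z = 275 mm and rungs are spaced 314 mm apart (underside to underside).


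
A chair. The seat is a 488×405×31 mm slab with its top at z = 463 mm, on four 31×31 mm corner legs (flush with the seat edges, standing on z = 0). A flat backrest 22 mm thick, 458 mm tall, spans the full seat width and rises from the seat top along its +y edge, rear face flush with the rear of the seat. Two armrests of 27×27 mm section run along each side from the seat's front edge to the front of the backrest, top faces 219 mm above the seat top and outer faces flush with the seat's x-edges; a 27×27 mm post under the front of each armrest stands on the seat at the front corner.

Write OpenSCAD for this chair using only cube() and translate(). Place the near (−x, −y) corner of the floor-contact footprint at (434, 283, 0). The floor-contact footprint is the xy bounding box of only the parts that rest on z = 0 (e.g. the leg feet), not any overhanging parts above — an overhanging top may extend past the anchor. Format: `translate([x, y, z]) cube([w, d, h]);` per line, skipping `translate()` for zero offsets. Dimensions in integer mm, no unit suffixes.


translate([434, 283, 432]) cube([488, 405, 31]);
translate([434, 283, 0]) cube([31, 31, 432]);
translate([891, 283, 0]) cube([31, 31, 432]);
translate([434, 657, 0]) cube([31, 31, 432]);
translate([891, 657, 0]) cube([31, 31, 432]);
translate([434, 666, 463]) cube([488, 22, 458]);
translate([434, 283, 655]) cube([27, 383, 27]);
translate([895, 283, 655]) cube([27, 383, 27]);
translate([434, 283, 463]) cube([27, 27, 192]);
translate([895, 283, 463]) cube([27, 27, 192]);


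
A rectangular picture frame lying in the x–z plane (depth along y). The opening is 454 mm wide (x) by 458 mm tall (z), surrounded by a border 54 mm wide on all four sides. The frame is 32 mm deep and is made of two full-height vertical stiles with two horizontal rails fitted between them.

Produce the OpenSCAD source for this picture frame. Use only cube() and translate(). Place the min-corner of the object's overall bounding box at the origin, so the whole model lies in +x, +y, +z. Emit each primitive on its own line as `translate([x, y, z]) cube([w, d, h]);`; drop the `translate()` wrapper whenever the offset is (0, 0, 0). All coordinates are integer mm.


cube([54, 32, 566]);
translate([508, 0, 0]) cube([54, 32, 566]);
translate([54, 0, 0]) cube([454, 32, 54]);
translate([54, 0, 512]) cube([454, 32, 54]);


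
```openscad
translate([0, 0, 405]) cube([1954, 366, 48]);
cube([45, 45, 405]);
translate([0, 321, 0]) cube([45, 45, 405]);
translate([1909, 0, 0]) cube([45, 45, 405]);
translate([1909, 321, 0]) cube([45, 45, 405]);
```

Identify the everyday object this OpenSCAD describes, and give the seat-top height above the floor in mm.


A bench. The seat-top height is 453 mm.

A long slab on four corner posts — a bench. The slab sits at z = 405 with thickness 48, so the top is 405 + 48 = 453 mm.


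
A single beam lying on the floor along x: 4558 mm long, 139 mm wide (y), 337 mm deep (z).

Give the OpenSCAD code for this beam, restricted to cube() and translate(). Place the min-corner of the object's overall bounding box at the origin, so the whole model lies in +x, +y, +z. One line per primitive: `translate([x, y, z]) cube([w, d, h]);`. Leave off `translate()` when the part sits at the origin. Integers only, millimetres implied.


cube([4558, 139, 337]);


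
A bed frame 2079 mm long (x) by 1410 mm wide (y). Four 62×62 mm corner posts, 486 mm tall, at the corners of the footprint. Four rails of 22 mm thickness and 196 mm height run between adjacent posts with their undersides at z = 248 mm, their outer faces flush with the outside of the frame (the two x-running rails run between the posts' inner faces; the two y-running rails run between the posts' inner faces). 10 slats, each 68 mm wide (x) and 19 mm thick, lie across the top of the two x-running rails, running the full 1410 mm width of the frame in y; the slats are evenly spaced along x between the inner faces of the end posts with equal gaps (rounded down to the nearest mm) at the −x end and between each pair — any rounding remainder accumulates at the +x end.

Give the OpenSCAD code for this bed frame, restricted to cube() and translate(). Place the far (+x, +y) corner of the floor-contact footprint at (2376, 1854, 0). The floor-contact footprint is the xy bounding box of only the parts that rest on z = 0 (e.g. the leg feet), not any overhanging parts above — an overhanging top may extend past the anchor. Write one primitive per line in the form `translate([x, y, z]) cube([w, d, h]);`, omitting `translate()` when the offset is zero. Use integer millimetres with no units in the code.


translate([297, 444, 0]) cube([62, 62, 486]);
translate([297, 1792, 0]) cube([62, 62, 486]);
translate([2314, 444, 0]) cube([62, 62, 486]);
translate([2314, 1792, 0]) cube([62, 62, 486]);
translate([359, 444, 248]) cube([1955, 22, 196]);
translate([359, 1832, 248]) cube([1955, 22, 196]);
translate([297, 506, 248]) cube([22, 1286, 196]);
translate([2354, 506, 248]) cube([22, 1286, 196]);
translate([474, 444, 444]) cube([68, 1410, 19]);
translate([657, 444, 444]) cube([68, 1410, 19]);
translate([840, 444, 444]) cube([68, 1410, 19]);
translate([1023, 444, 444]) cube([68, 1410, 19]);
translate([1206, 444, 444]) cube([68, 1410, 19]);
translate([1389, 444, 444]) cube([68, 1410, 19]);
translate([1572, 444, 444]) cube([68, 1410, 19]);
translate([1755, 444, 444]) cube([68, 1410, 19]);
translate([1938, 444, 444]) cube([68, 1410, 19]);
translate([2121, 444, 444]) cube([68, 1410, 19]);
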